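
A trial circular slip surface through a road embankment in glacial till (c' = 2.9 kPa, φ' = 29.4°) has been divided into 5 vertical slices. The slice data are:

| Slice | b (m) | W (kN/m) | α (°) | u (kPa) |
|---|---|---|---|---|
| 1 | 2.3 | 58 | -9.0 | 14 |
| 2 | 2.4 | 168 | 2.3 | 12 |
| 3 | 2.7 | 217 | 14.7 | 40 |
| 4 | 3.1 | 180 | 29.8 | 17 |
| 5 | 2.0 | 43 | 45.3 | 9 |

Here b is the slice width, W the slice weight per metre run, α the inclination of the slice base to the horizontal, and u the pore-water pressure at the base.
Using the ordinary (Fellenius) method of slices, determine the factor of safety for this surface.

Ordinary method of slices: FS = Σ[c'·Δl_i + (W_i cosα_i − u_i·Δl_i)·tanφ'] / Σ W_i sinα_i, with Δl_i = b_i / cosα_i.
Slice 1: Δl = 2.3/cos(-9.0°) = 2.329 m; N'_1 = 58·cos(-9.0°) − 14·2.329 = 24.7; c'Δl = 6.75; W sinα = -9.1
Slice 2: Δl = 2.4/cos2.3° = 2.402 m; N'_2 = 168·cos2.3° − 12·2.402 = 139.0; c'Δl = 6.97; W sinα = 6.7
Slice 3: Δl = 2.7/cos14.7° = 2.791 m; N'_3 = 217·cos14.7° − 40·2.791 = 98.2; c'Δl = 8.09; W sinα = 55.1
Slice 4: Δl = 3.1/cos29.8° = 3.572 m; N'_4 = 180·cos29.8° − 17·3.572 = 95.5; c'Δl = 10.36; W sinα = 89.5
Slice 5: Δl = 2.0/cos45.3° = 2.843 m; N'_5 = 43·cos45.3° − 9·2.843 = 4.7; c'Δl = 8.25; W sinα = 30.6
Σc'Δl = 40.4 kN/m; ΣN' = 362.1 kN/m; ΣW sinα = 172.8 kN/m
Resisting = 40.4 + 362.1·tan29.4° = 40.4 + 204.0 = 244.4 kN/m
FS = 244.4 / 172.8 = 1.415

FS = 1.42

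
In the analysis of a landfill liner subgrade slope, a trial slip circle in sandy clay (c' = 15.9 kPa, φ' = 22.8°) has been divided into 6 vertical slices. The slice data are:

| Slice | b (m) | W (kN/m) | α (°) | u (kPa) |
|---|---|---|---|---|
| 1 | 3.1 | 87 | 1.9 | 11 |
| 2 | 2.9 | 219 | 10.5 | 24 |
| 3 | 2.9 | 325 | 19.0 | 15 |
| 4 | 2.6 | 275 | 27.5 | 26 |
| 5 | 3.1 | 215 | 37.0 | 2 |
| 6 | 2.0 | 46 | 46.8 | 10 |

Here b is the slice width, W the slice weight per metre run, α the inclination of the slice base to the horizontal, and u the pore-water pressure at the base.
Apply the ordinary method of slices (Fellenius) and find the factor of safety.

FS = 1.44

Ordinary method of slices: FS = Σ[c'·Δl_i + (W_i cosα_i − u_i·Δl_i)·tanφ'] / Σ W_i sinα_i, with Δl_i = b_i / cosα_i.
Slice 1: Δl = 3.1/cos1.9° = 3.102 m; N'_1 = 87·cos1.9° − 11·3.102 = 52.8; c'Δl = 49.32; W sinα = 2.9
Slice 2: Δl = 2.9/cos10.5° = 2.949 m; N'_2 = 219·cos10.5° − 24·2.949 = 144.5; c'Δl = 46.90; W sinα = 39.9
Slice 3: Δl = 2.9/cos19.0° = 3.067 m; N'_3 = 325·cos19.0° − 15·3.067 = 261.3; c'Δl = 48.77; W sinα = 105.8
Slice 4: Δl = 2.6/cos27.5° = 2.931 m; N'_4 = 275·cos27.5° − 26·2.931 = 167.7; c'Δl = 46.61; W sinα = 127.0
Slice 5: Δl = 3.1/cos37.0° = 3.882 m; N'_5 = 215·cos37.0° − 2·3.882 = 163.9; c'Δl = 61.72; W sinα = 129.4
Slice 6: Δl = 2.0/cos46.8° = 2.922 m; N'_6 = 46·cos46.8° − 10·2.922 = 2.3; c'Δl = 46.45; W sinα = 33.5
Σc'Δl = 299.8 kN/m; ΣN' = 792.6 kN/m; ΣW sinα = 438.5 kN/m
Resisting = 299.8 + 792.6·tan22.8° = 299.8 + 333.2 = 632.9 kN/m
FS = 632.9 / 438.5 = 1.443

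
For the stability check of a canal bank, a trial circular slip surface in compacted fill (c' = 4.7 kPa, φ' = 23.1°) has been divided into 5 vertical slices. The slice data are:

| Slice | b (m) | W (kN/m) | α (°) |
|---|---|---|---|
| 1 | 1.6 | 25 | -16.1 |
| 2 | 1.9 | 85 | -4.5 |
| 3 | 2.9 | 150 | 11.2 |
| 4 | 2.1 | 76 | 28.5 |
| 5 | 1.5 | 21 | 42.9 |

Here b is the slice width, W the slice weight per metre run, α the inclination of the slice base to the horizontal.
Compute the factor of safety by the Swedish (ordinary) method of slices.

Ordinary method of slices: FS = Σ[c'·Δl_i + (W_i cosα_i)·tanφ'] / Σ W_i sinα_i, with Δl_i = b_i / cosα_i.
Slice 1: Δl = 1.6/cos(-16.1°) = 1.665 m; N'_1 = 25·cos(-16.1°) = 24.0; c'Δl = 7.83; W sinα = -6.9
Slice 2: Δl = 1.9/cos(-4.5°) = 1.906 m; N'_2 = 85·cos(-4.5°) = 84.7; c'Δl = 8.96; W sinα = -6.7
Slice 3: Δl = 2.9/cos11.2° = 2.956 m; N'_3 = 150·cos11.2° = 147.1; c'Δl = 13.89; W sinα = 29.1
Slice 4: Δl = 2.1/cos28.5° = 2.390 m; N'_4 = 76·cos28.5° = 66.8; c'Δl = 11.23; W sinα = 36.3
Slice 5: Δl = 1.5/cos42.9° = 2.048 m; N'_5 = 21·cos42.9° = 15.4; c'Δl = 9.62; W sinα = 14.3
Σc'Δl = 51.5 kN/m; ΣN' = 338.1 kN/m; ΣW sinα = 66.1 kN/m
Resisting = 51.5 + 338.1·tan23.1° = 51.5 + 144.2 = 195.7 kN/m
FS = 195.7 / 66.1 = 2.962

FS = 2.96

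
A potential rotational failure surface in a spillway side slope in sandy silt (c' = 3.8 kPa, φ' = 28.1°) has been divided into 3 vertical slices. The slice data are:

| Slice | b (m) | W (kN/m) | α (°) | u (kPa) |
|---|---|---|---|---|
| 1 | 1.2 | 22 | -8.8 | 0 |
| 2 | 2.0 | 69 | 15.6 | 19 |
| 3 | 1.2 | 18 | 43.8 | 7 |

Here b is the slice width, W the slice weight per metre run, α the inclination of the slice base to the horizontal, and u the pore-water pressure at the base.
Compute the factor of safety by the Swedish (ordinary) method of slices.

FS = 1.65

Ordinary method of slices: FS = Σ[c'·Δl_i + (W_i cosα_i − u_i·Δl_i)·tanφ'] / Σ W_i sinα_i, with Δl_i = b_i / cosα_i.
Slice 1: Δl = 1.2/cos(-8.8°) = 1.214 m; N'_1 = 22·cos(-8.8°) − 0·1.214 = 21.7; c'Δl = 4.61; W sinα = -3.4
Slice 2: Δl = 2.0/cos15.6° = 2.076 m; N'_2 = 69·cos15.6° − 19·2.076 = 27.0; c'Δl = 7.89; W sinα = 18.6
Slice 3: Δl = 1.2/cos43.8° = 1.663 m; N'_3 = 18·cos43.8° − 7·1.663 = 1.4; c'Δl = 6.32; W sinα = 12.5
Σc'Δl = 18.8 kN/m; ΣN' = 50.1 kN/m; ΣW sinα = 27.6 kN/m
Resisting = 18.8 + 50.1·tan28.1° = 18.8 + 26.8 = 45.6 kN/m
FS = 45.6 / 27.6 = 1.648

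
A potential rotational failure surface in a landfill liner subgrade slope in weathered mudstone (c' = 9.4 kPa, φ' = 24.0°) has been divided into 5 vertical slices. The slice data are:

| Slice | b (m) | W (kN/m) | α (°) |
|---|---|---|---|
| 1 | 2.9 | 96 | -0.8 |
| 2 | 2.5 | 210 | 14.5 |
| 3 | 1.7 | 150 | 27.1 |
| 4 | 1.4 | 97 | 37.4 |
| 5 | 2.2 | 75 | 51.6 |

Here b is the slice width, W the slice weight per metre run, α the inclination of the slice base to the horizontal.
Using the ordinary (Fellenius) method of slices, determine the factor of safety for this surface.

Ordinary method of slices: FS = Σ[c'·Δl_i + (W_i cosα_i)·tanφ'] / Σ W_i sinα_i, with Δl_i = b_i / cosα_i.
Slice 1: Δl = 2.9/cos(-0.8°) = 2.900 m; N'_1 = 96·cos(-0.8°) = 96.0; c'Δl = 27.26; W sinα = -1.3
Slice 2: Δl = 2.5/cos14.5° = 2.582 m; N'_2 = 210·cos14.5° = 203.3; c'Δl = 24.27; W sinα = 52.6
Slice 3: Δl = 1.7/cos27.1° = 1.910 m; N'_3 = 150·cos27.1° = 133.5; c'Δl = 17.95; W sinα = 68.3
Slice 4: Δl = 1.4/cos37.4° = 1.762 m; N'_4 = 97·cos37.4° = 77.1; c'Δl = 16.57; W sinα = 58.9
Slice 5: Δl = 2.2/cos51.6° = 3.542 m; N'_5 = 75·cos51.6° = 46.6; c'Δl = 33.29; W sinα = 58.8
Σc'Δl = 119.3 kN/m; ΣN' = 556.5 kN/m; ΣW sinα = 237.3 kN/m
Resisting = 119.3 + 556.5·tan24.0° = 119.3 + 247.8 = 367.1 kN/m
FS = 367.1 / 237.3 = 1.547

FS = 1.55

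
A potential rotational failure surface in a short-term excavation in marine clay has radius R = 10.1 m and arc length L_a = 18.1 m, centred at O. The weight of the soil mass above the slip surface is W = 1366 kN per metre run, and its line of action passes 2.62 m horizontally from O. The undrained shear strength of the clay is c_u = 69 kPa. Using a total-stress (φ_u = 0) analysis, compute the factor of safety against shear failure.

Taking moments about the centre O, the resisting moment is provided by the undrained shear strength acting along the arc:
M_R = c_u·L_a·R = 69·18.10·10.1 = 12613.9 kN·m/m
M_D = W·d = 1366·2.62 = 3578.9 kN·m/m
FS = M_R / M_D = 12613.9 / 3578.9 = 3.524

FS = 3.52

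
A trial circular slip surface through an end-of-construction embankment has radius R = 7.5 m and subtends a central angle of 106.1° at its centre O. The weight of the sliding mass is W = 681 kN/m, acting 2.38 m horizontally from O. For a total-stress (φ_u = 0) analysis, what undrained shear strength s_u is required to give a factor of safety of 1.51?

FS = s_u·L_a·R / (W·d), so s_u = FS·W·d / (L_a·R).
Arc length L_a = R·θ = 7.5·(106.1°·π/180) = 7.5·1.8518 = 13.89 m
s_u = 1.51·681·2.38 / (13.89·7.5) = 2447.4 / 104.16 = 23.50 kPa

s_u = 23.5 kPa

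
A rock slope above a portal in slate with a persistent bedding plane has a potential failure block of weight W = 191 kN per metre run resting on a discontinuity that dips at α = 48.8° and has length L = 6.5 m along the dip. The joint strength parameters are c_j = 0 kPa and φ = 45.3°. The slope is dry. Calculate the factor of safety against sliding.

FS = 0.88

Resolving the block weight along and normal to the plane and applying the Mohr–Coulomb strength on the joint:
N' = W cosα = 191·cos48.8° = 125.8 kN/m
Driving force T = W sinα = 191·sin48.8° = 143.7 kN/m
Resisting force R = c_j·L + N'·tanφ = 0·6.5 + 125.8·tan45.3° = 0.0 + 127.1 = 127.1 kN/m
FS = R / T = 127.1 / 143.7 = 0.885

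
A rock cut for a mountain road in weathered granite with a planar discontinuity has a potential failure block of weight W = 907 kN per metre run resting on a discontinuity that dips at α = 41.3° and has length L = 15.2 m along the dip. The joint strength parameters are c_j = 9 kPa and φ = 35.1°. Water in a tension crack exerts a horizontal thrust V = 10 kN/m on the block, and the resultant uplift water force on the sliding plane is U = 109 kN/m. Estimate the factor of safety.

FS = 0.88

Resolving the block weight along and normal to the plane and applying the Mohr–Coulomb strength on the joint:
N' = W cosα − U − V sinα = 907·cos41.3° − 109 − 10·sin41.3° = 565.8 kN/m
Driving force T = W sinα + V cosα = 907·sin41.3° + 10·cos41.3° = 606.1 kN/m
Resisting force R = c_j·L + N'·tanφ = 9·15.2 + 565.8·tan35.1° = 136.8 + 397.6 = 534.4 kN/m
FS = R / T = 534.4 / 606.1 = 0.882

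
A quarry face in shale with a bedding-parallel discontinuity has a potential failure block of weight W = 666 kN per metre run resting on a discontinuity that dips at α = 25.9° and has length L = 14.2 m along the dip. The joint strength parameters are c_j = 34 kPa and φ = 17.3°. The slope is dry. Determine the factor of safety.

Resolving the block weight along and normal to the plane and applying the Mohr–Coulomb strength on the joint:
N' = W cosα = 666·cos25.9° = 599.1 kN/m
Driving force T = W sinα = 666·sin25.9° = 290.9 kN/m
Resisting force R = c_j·L + N'·tanφ = 34·14.2 + 599.1·tan17.3° = 482.8 + 186.6 = 669.4 kN/m
FS = R / T = 669.4 / 290.9 = 2.301

FS = 2.30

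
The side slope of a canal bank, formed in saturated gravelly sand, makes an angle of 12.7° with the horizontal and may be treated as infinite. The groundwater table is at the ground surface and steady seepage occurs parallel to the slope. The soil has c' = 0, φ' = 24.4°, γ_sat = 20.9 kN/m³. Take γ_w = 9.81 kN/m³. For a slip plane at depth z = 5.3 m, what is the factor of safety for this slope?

With seepage parallel to the slope and the water table at the surface, the effective normal stress on the slip plane uses the buoyant unit weight γ' = γ_sat − γ_w while the driving shear stress uses γ_sat:
FS = [c' + γ' z cos²β tanφ'] / [γ_sat z sinβ cosβ]
(For c' = 0 this reduces to FS = (γ'/γ_sat)·tanφ'/tanβ.)
γ' = 20.9 − 9.81 = 11.09 kN/m³
Numerator = 0.0 + 11.09·5.3·cos²12.7°·tan24.4° = 0.0 + 11.09·5.3·0.9517·0.4536 = 25.374 kPa
Denominator = 20.9·5.3·sin12.7°·cos12.7° = 20.9·5.3·0.2198·0.9755 = 23.757 kPa
FS = 25.374 / 23.757 = 1.068

FS = 1.07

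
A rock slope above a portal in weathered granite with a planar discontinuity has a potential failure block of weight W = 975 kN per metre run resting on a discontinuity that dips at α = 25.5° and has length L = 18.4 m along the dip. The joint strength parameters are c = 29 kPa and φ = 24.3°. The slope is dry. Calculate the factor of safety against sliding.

FS = 2.22

Resolving the block weight along and normal to the plane and applying the Mohr–Coulomb strength on the joint:
N' = W cosα = 975·cos25.5° = 880.0 kN/m
Driving force T = W sinα = 975·sin25.5° = 419.7 kN/m
Resisting force R = c·L + N'·tanφ = 29·18.4 + 880.0·tan24.3° = 533.6 + 397.3 = 930.9 kN/m
FS = R / T = 930.9 / 419.7 = 2.218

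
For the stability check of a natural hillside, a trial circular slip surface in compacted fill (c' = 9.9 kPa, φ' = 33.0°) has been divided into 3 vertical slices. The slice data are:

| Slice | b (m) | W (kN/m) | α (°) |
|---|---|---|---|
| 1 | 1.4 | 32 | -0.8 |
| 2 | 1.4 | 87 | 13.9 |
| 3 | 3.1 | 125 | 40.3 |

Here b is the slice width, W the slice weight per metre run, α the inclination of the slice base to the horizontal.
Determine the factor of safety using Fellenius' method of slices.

Ordinary method of slices: FS = Σ[c'·Δl_i + (W_i cosα_i)·tanφ'] / Σ W_i sinα_i, with Δl_i = b_i / cosα_i.
Slice 1: Δl = 1.4/cos(-0.8°) = 1.400 m; N'_1 = 32·cos(-0.8°) = 32.0; c'Δl = 13.86; W sinα = -0.4
Slice 2: Δl = 1.4/cos13.9° = 1.442 m; N'_2 = 87·cos13.9° = 84.5; c'Δl = 14.28; W sinα = 20.9
Slice 3: Δl = 3.1/cos40.3° = 4.065 m; N'_3 = 125·cos40.3° = 95.3; c'Δl = 40.24; W sinα = 80.8
Σc'Δl = 68.4 kN/m; ΣN' = 211.8 kN/m; ΣW sinα = 101.3 kN/m
Resisting = 68.4 + 211.8·tan33.0° = 68.4 + 137.5 = 205.9 kN/m
FS = 205.9 / 101.3 = 2.033

FS = 2.03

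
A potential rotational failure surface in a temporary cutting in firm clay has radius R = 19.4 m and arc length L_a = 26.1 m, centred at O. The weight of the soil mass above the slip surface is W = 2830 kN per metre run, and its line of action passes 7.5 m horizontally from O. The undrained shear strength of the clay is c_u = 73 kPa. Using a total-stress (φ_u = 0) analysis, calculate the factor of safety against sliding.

FS = 1.74

Taking moments about the centre O, the resisting moment is provided by the undrained shear strength acting along the arc:
M_R = c_u·L_a·R = 73·26.10·19.4 = 36962.8 kN·m/m
M_D = W·d = 2830·7.5 = 21225.0 kN·m/m
FS = M_R / M_D = 36962.8 / 21225.0 = 1.741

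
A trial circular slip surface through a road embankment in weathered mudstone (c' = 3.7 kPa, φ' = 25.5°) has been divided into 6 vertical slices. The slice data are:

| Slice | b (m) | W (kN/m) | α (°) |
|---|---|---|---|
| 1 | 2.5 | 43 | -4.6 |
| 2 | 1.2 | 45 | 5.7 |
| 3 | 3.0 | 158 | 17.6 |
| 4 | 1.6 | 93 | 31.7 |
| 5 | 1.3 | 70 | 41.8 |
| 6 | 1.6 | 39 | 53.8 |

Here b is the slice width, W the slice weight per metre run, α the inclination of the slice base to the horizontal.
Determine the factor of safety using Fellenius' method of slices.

FS = 1.34

Ordinary method of slices: FS = Σ[c'·Δl_i + (W_i cosα_i)·tanφ'] / Σ W_i sinα_i, with Δl_i = b_i / cosα_i.
Slice 1: Δl = 2.5/cos(-4.6°) = 2.508 m; N'_1 = 43·cos(-4.6°) = 42.9; c'Δl = 9.28; W sinα = -3.4
Slice 2: Δl = 1.2/cos5.7° = 1.206 m; N'_2 = 45·cos5.7° = 44.8; c'Δl = 4.46; W sinα = 4.5
Slice 3: Δl = 3.0/cos17.6° = 3.147 m; N'_3 = 158·cos17.6° = 150.6; c'Δl = 11.65; W sinα = 47.8
Slice 4: Δl = 1.6/cos31.7° = 1.881 m; N'_4 = 93·cos31.7° = 79.1; c'Δl = 6.96; W sinα = 48.9
Slice 5: Δl = 1.3/cos41.8° = 1.744 m; N'_5 = 70·cos41.8° = 52.2; c'Δl = 6.45; W sinα = 46.7
Slice 6: Δl = 1.6/cos53.8° = 2.709 m; N'_6 = 39·cos53.8° = 23.0; c'Δl = 10.02; W sinα = 31.5
Σc'Δl = 48.8 kN/m; ΣN' = 392.6 kN/m; ΣW sinα = 175.8 kN/m
Resisting = 48.8 + 392.6·tan25.5° = 48.8 + 187.3 = 236.1 kN/m
FS = 236.1 / 175.8 = 1.343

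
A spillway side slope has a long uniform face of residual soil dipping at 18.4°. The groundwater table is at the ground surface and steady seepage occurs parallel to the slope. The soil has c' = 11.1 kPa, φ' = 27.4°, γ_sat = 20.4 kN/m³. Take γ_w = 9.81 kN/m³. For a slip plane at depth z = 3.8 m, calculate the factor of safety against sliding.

With seepage parallel to the slope and the water table at the surface, the effective normal stress on the slip plane uses the buoyant unit weight γ' = γ_sat − γ_w while the driving shear stress uses γ_sat:
FS = [c' + γ' z cos²β tanφ'] / [γ_sat z sinβ cosβ]
γ' = 20.4 − 9.81 = 10.59 kN/m³
Numerator = 11.1 + 10.59·3.8·cos²18.4°·tan27.4° = 11.1 + 10.59·3.8·0.9004·0.5184 = 29.881 kPa
Denominator = 20.4·3.8·sin18.4°·cos18.4° = 20.4·3.8·0.3156·0.9489 = 23.218 kPa
FS = 29.881 / 23.218 = 1.287

FS = 1.29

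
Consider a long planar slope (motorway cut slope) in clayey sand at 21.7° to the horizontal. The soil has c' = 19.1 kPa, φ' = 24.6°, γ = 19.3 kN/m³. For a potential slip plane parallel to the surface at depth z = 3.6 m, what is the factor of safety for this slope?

FS = 1.95

For an infinite slope with a slip plane parallel to the surface (no pore pressure): FS = [c' + γz cos²β tanφ'] / [γz sinβ cosβ].
γz = 19.3·3.6 = 69.48 kN/m²
Numerator = 19.1 + 69.48·cos²21.7°·tan24.6° = 19.1 + 69.48·0.8633·0.4578 = 46.562 kPa
Denominator = 69.48·sin21.7°·cos21.7° = 69.48·0.3697·0.9291 = 23.869 kPa
FS = 46.562 / 23.869 = 1.951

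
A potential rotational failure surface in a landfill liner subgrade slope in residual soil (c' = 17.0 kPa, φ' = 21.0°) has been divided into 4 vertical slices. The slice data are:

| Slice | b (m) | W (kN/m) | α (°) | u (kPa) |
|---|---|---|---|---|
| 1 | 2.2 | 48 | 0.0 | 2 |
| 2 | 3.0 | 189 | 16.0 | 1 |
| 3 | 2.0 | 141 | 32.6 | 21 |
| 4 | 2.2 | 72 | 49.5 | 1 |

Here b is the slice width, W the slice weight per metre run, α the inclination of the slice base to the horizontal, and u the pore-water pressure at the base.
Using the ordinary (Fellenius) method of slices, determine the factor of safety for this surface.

FS = 1.73

Ordinary method of slices: FS = Σ[c'·Δl_i + (W_i cosα_i − u_i·Δl_i)·tanφ'] / Σ W_i sinα_i, with Δl_i = b_i / cosα_i.
Slice 1: Δl = 2.2/cos0.0° = 2.200 m; N'_1 = 48·cos0.0° − 2·2.200 = 43.6; c'Δl = 37.40; W sinα = 0.0
Slice 2: Δl = 3.0/cos16.0° = 3.121 m; N'_2 = 189·cos16.0° − 1·3.121 = 178.6; c'Δl = 53.06; W sinα = 52.1
Slice 3: Δl = 2.0/cos32.6° = 2.374 m; N'_3 = 141·cos32.6° − 21·2.374 = 68.9; c'Δl = 40.36; W sinα = 76.0
Slice 4: Δl = 2.2/cos49.5° = 3.387 m; N'_4 = 72·cos49.5° − 1·3.387 = 43.4; c'Δl = 57.59; W sinα = 54.7
Σc'Δl = 188.4 kN/m; ΣN' = 334.5 kN/m; ΣW sinα = 182.8 kN/m
Resisting = 188.4 + 334.5·tan21.0° = 188.4 + 128.4 = 316.8 kN/m
FS = 316.8 / 182.8 = 1.733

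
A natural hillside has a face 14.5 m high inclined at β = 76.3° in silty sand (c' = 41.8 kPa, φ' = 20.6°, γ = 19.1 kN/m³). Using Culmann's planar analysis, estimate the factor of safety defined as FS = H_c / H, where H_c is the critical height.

FS = 1.26

H_c = (4c'/γ) · sinβ cosφ' / [1 − cos(β − φ')]
    = (4·41.8/19.1) · sin76.3°·cos20.6° / [1 − cos55.7°]
    = 8.754 · 0.9094 / 0.4365 = 18.24 m
FS = H_c / H = 18.24 / 14.5 = 1.258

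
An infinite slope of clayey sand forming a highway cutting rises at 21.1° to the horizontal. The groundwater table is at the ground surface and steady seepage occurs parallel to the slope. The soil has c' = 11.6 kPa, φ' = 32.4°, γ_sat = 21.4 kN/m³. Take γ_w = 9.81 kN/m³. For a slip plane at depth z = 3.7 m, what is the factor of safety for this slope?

FS = 1.33

With seepage parallel to the slope and the water table at the surface, the effective normal stress on the slip plane uses the buoyant unit weight γ' = γ_sat − γ_w while the driving shear stress uses γ_sat:
FS = [c' + γ' z cos²β tanφ'] / [γ_sat z sinβ cosβ]
γ' = 21.4 − 9.81 = 11.59 kN/m³
Numerator = 11.6 + 11.59·3.7·cos²21.1°·tan32.4° = 11.6 + 11.59·3.7·0.8704·0.6346 = 35.287 kPa
Denominator = 21.4·3.7·sin21.1°·cos21.1° = 21.4·3.7·0.3600·0.9330 = 26.593 kPa
FS = 35.287 / 26.593 = 1.327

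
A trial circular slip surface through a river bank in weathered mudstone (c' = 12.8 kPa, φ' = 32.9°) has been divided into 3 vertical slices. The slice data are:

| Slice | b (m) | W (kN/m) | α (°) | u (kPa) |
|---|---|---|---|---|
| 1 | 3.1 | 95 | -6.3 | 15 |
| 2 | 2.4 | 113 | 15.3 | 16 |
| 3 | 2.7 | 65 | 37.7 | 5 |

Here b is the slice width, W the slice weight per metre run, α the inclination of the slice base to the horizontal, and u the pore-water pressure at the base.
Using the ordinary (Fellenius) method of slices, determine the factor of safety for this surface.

FS = 3.61

Ordinary method of slices: FS = Σ[c'·Δl_i + (W_i cosα_i − u_i·Δl_i)·tanφ'] / Σ W_i sinα_i, with Δl_i = b_i / cosα_i.
Slice 1: Δl = 3.1/cos(-6.3°) = 3.119 m; N'_1 = 95·cos(-6.3°) − 15·3.119 = 47.6; c'Δl = 39.92; W sinα = -10.4
Slice 2: Δl = 2.4/cos15.3° = 2.488 m; N'_2 = 113·cos15.3° − 16·2.488 = 69.2; c'Δl = 31.85; W sinα = 29.8
Slice 3: Δl = 2.7/cos37.7° = 3.412 m; N'_3 = 65·cos37.7° − 5·3.412 = 34.4; c'Δl = 43.68; W sinα = 39.7
Σc'Δl = 115.4 kN/m; ΣN' = 151.2 kN/m; ΣW sinα = 59.1 kN/m
Resisting = 115.4 + 151.2·tan32.9° = 115.4 + 97.8 = 213.3 kN/m
FS = 213.3 / 59.1 = 3.606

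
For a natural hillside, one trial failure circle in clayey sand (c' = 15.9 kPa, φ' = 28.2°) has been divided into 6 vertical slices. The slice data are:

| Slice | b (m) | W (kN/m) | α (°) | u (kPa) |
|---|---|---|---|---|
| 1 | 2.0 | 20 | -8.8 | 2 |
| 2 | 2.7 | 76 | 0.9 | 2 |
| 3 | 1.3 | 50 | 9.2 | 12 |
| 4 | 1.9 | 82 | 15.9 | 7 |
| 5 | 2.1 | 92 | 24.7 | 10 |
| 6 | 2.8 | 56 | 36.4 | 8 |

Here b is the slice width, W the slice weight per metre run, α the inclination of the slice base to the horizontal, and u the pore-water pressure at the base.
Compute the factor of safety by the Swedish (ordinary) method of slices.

Ordinary method of slices: FS = Σ[c'·Δl_i + (W_i cosα_i − u_i·Δl_i)·tanφ'] / Σ W_i sinα_i, with Δl_i = b_i / cosα_i.
Slice 1: Δl = 2.0/cos(-8.8°) = 2.024 m; N'_1 = 20·cos(-8.8°) − 2·2.024 = 15.7; c'Δl = 32.18; W sinα = -3.1
Slice 2: Δl = 2.7/cos0.9° = 2.700 m; N'_2 = 76·cos0.9° − 2·2.700 = 70.6; c'Δl = 42.94; W sinα = 1.2
Slice 3: Δl = 1.3/cos9.2° = 1.317 m; N'_3 = 50·cos9.2° − 12·1.317 = 33.6; c'Δl = 20.94; W sinα = 8.0
Slice 4: Δl = 1.9/cos15.9° = 1.976 m; N'_4 = 82·cos15.9° − 7·1.976 = 65.0; c'Δl = 31.41; W sinα = 22.5
Slice 5: Δl = 2.1/cos24.7° = 2.311 m; N'_5 = 92·cos24.7° − 10·2.311 = 60.5; c'Δl = 36.75; W sinα = 38.4
Slice 6: Δl = 2.8/cos36.4° = 3.479 m; N'_6 = 56·cos36.4° − 8·3.479 = 17.2; c'Δl = 55.31; W sinα = 33.2
Σc'Δl = 219.5 kN/m; ΣN' = 262.6 kN/m; ΣW sinα = 100.3 kN/m
Resisting = 219.5 + 262.6·tan28.2° = 219.5 + 140.8 = 360.3 kN/m
FS = 360.3 / 100.3 = 3.594

FS = 3.59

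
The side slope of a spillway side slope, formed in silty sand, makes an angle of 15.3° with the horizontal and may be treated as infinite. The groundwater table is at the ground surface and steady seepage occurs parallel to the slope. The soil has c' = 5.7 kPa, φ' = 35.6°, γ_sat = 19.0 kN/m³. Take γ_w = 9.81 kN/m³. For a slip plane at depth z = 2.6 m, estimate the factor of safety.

With seepage parallel to the slope and the water table at the surface, the effective normal stress on the slip plane uses the buoyant unit weight γ' = γ_sat − γ_w while the driving shear stress uses γ_sat:
FS = [c' + γ' z cos²β tanφ'] / [γ_sat z sinβ cosβ]
γ' = 19.0 − 9.81 = 9.19 kN/m³
Numerator = 5.7 + 9.19·2.6·cos²15.3°·tan35.6° = 5.7 + 9.19·2.6·0.9304·0.7159 = 21.615 kPa
Denominator = 19.0·2.6·sin15.3°·cos15.3° = 19.0·2.6·0.2639·0.9646 = 12.573 kPa
FS = 21.615 / 12.573 = 1.719

FS = 1.72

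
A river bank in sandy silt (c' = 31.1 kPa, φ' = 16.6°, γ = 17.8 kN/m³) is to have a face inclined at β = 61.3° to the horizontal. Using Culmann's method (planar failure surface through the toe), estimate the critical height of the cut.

H_c = 20.31 m

Culmann's analysis gives the critical failure plane at α_cr = (β + φ')/2 = (61.3 + 16.6)/2 = 39.0°, and the critical height
H_c = (4c'/γ) · sinβ cosφ' / [1 − cos(β − φ')]
    = (4·31.1/17.8) · sin61.3°·cos16.6° / [1 − cos(44.7°)]
    = 6.989 · 0.8771·0.9583 / [1 − 0.7108]
    = 6.989 · 0.8406 / 0.2892
    = 20.31 m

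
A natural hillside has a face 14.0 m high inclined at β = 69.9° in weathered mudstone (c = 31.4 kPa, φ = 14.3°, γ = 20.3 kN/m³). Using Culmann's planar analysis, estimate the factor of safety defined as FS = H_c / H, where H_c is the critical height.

FS = 0.92

H_c = (4c/γ) · sinβ cosφ / [1 − cos(β − φ)]
    = (4·31.4/20.3) · sin69.9°·cos14.3° / [1 − cos55.6°]
    = 6.187 · 0.9100 / 0.4350 = 12.94 m
FS = H_c / H = 12.94 / 14.0 = 0.924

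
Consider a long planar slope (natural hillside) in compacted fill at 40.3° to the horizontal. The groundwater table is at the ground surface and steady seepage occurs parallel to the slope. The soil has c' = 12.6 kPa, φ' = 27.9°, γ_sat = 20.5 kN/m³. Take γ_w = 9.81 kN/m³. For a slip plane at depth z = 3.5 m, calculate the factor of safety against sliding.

FS = 0.68

With seepage parallel to the slope and the water table at the surface, the effective normal stress on the slip plane uses the buoyant unit weight γ' = γ_sat − γ_w while the driving shear stress uses γ_sat:
FS = [c' + γ' z cos²β tanφ'] / [γ_sat z sinβ cosβ]
γ' = 20.5 − 9.81 = 10.69 kN/m³
Numerator = 12.6 + 10.69·3.5·cos²40.3°·tan27.9° = 12.6 + 10.69·3.5·0.5817·0.5295 = 24.123 kPa
Denominator = 20.5·3.5·sin40.3°·cos40.3° = 20.5·3.5·0.6468·0.7627 = 35.393 kPa
FS = 24.123 / 35.393 = 0.682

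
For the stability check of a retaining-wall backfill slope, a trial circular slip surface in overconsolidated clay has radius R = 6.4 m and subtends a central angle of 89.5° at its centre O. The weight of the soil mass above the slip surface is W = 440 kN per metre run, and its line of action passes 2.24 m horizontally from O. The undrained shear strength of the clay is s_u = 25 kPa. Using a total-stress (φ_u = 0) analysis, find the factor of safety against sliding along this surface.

Taking moments about the centre O, the resisting moment is provided by the undrained shear strength acting along the arc:
Arc length L_a = R·θ = 6.4·(89.5°·π/180) = 6.4·1.5621 = 10.00 m
M_R = s_u·L_a·R = 25·10.00·6.4 = 1599.6 kN·m/m
M_D = W·d = 440·2.24 = 985.6 kN·m/m
FS = M_R / M_D = 1599.6 / 985.6 = 1.623

FS = 1.62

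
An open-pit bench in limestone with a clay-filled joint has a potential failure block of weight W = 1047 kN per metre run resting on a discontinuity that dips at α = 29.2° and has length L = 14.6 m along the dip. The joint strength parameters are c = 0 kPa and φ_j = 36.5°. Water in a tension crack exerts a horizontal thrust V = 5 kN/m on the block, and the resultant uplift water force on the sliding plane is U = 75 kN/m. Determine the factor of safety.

FS = 1.20

Resolving the block weight along and normal to the plane and applying the Mohr–Coulomb strength on the joint:
N' = W cosα − U − V sinα = 1047·cos29.2° − 75 − 5·sin29.2° = 836.5 kN/m
Driving force T = W sinα + V cosα = 1047·sin29.2° + 5·cos29.2° = 515.2 kN/m
Resisting force R = c·L + N'·tanφ_j = 0·14.6 + 836.5·tan36.5° = 0.0 + 619.0 = 619.0 kN/m
FS = R / T = 619.0 / 515.2 = 1.202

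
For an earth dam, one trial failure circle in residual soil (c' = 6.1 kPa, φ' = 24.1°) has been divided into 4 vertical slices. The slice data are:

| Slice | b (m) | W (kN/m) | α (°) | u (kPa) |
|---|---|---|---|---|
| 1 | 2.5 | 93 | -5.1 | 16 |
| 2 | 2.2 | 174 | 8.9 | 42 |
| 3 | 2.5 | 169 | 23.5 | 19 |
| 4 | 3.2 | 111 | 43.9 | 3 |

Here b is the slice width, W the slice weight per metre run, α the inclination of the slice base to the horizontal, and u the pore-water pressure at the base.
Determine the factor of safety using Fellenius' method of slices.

FS = 1.27

Ordinary method of slices: FS = Σ[c'·Δl_i + (W_i cosα_i − u_i·Δl_i)·tanφ'] / Σ W_i sinα_i, with Δl_i = b_i / cosα_i.
Slice 1: Δl = 2.5/cos(-5.1°) = 2.510 m; N'_1 = 93·cos(-5.1°) − 16·2.510 = 52.5; c'Δl = 15.31; W sinα = -8.3
Slice 2: Δl = 2.2/cos8.9° = 2.227 m; N'_2 = 174·cos8.9° − 42·2.227 = 78.4; c'Δl = 13.58; W sinα = 26.9
Slice 3: Δl = 2.5/cos23.5° = 2.726 m; N'_3 = 169·cos23.5° − 19·2.726 = 103.2; c'Δl = 16.63; W sinα = 67.4
Slice 4: Δl = 3.2/cos43.9° = 4.441 m; N'_4 = 111·cos43.9° − 3·4.441 = 66.7; c'Δl = 27.09; W sinα = 77.0
Σc'Δl = 72.6 kN/m; ΣN' = 300.7 kN/m; ΣW sinα = 163.0 kN/m
Resisting = 72.6 + 300.7·tan24.1° = 72.6 + 134.5 = 207.1 kN/m
FS = 207.1 / 163.0 = 1.271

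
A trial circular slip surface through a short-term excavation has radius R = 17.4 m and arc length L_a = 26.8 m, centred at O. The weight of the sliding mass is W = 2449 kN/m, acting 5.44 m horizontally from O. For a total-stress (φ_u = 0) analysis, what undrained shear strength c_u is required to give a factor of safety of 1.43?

c_u = 40.9 kPa

FS = c_u·L_a·R / (W·d), so c_u = FS·W·d / (L_a·R).
c_u = 1.43·2449·5.44 / (26.80·17.4) = 19051.3 / 466.32 = 40.85 kPa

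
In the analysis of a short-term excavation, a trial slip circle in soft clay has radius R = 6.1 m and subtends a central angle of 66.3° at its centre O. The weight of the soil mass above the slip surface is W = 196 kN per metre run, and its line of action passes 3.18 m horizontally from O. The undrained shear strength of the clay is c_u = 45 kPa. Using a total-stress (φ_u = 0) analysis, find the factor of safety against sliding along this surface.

FS = 3.11

Taking moments about the centre O, the resisting moment is provided by the undrained shear strength acting along the arc:
Arc length L_a = R·θ = 6.1·(66.3°·π/180) = 6.1·1.1572 = 7.06 m
M_R = c_u·L_a·R = 45·7.06·6.1 = 1937.6 kN·m/m
M_D = W·d = 196·3.18 = 623.3 kN·m/m
FS = M_R / M_D = 1937.6 / 623.3 = 3.109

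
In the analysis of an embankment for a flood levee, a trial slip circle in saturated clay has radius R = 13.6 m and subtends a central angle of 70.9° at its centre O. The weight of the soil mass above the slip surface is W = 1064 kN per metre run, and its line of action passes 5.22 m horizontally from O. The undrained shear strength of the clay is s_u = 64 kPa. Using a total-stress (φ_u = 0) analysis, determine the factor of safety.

Taking moments about the centre O, the resisting moment is provided by the undrained shear strength acting along the arc:
Arc length L_a = R·θ = 13.6·(70.9°·π/180) = 13.6·1.2374 = 16.83 m
M_R = s_u·L_a·R = 64·16.83·13.6 = 14648.1 kN·m/m
M_D = W·d = 1064·5.22 = 5554.1 kN·m/m
FS = M_R / M_D = 14648.1 / 5554.1 = 2.637

FS = 2.64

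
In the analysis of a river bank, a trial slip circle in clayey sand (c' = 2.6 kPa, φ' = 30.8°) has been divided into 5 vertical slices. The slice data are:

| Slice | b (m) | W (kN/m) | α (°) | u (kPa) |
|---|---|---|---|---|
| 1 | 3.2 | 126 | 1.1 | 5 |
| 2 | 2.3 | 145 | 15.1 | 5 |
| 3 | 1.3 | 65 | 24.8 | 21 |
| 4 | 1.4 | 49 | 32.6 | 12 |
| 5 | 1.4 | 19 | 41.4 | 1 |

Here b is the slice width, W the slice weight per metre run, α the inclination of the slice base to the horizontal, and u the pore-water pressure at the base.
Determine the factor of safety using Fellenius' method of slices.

FS = 1.94

Ordinary method of slices: FS = Σ[c'·Δl_i + (W_i cosα_i − u_i·Δl_i)·tanφ'] / Σ W_i sinα_i, with Δl_i = b_i / cosα_i.
Slice 1: Δl = 3.2/cos1.1° = 3.201 m; N'_1 = 126·cos1.1° − 5·3.201 = 110.0; c'Δl = 8.32; W sinα = 2.4
Slice 2: Δl = 2.3/cos15.1° = 2.382 m; N'_2 = 145·cos15.1° − 5·2.382 = 128.1; c'Δl = 6.19; W sinα = 37.8
Slice 3: Δl = 1.3/cos24.8° = 1.432 m; N'_3 = 65·cos24.8° − 21·1.432 = 28.9; c'Δl = 3.72; W sinα = 27.3
Slice 4: Δl = 1.4/cos32.6° = 1.662 m; N'_4 = 49·cos32.6° − 12·1.662 = 21.3; c'Δl = 4.32; W sinα = 26.4
Slice 5: Δl = 1.4/cos41.4° = 1.866 m; N'_5 = 19·cos41.4° − 1·1.866 = 12.4; c'Δl = 4.85; W sinα = 12.6
Σc'Δl = 27.4 kN/m; ΣN' = 300.7 kN/m; ΣW sinα = 106.4 kN/m
Resisting = 27.4 + 300.7·tan30.8° = 27.4 + 179.3 = 206.7 kN/m
FS = 206.7 / 106.4 = 1.942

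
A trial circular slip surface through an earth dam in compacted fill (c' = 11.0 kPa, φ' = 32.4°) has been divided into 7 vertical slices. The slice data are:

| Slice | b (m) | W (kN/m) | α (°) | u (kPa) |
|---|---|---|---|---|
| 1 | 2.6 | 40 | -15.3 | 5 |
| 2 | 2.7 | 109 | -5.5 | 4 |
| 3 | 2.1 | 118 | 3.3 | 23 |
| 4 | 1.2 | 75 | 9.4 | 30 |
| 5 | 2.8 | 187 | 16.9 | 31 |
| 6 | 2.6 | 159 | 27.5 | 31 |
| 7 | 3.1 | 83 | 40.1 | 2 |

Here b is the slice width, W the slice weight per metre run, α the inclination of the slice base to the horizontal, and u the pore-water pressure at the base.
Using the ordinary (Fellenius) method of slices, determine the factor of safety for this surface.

FS = 2.64

Ordinary method of slices: FS = Σ[c'·Δl_i + (W_i cosα_i − u_i·Δl_i)·tanφ'] / Σ W_i sinα_i, with Δl_i = b_i / cosα_i.
Slice 1: Δl = 2.6/cos(-15.3°) = 2.696 m; N'_1 = 40·cos(-15.3°) − 5·2.696 = 25.1; c'Δl = 29.65; W sinα = -10.6
Slice 2: Δl = 2.7/cos(-5.5°) = 2.712 m; N'_2 = 109·cos(-5.5°) − 4·2.712 = 97.6; c'Δl = 29.84; W sinα = -10.4
Slice 3: Δl = 2.1/cos3.3° = 2.103 m; N'_3 = 118·cos3.3° − 23·2.103 = 69.4; c'Δl = 23.14; W sinα = 6.8
Slice 4: Δl = 1.2/cos9.4° = 1.216 m; N'_4 = 75·cos9.4° − 30·1.216 = 37.5; c'Δl = 13.38; W sinα = 12.2
Slice 5: Δl = 2.8/cos16.9° = 2.926 m; N'_5 = 187·cos16.9° − 31·2.926 = 88.2; c'Δl = 32.19; W sinα = 54.4
Slice 6: Δl = 2.6/cos27.5° = 2.931 m; N'_6 = 159·cos27.5° − 31·2.931 = 50.2; c'Δl = 32.24; W sinα = 73.4
Slice 7: Δl = 3.1/cos40.1° = 4.053 m; N'_7 = 83·cos40.1° − 2·4.053 = 55.4; c'Δl = 44.58; W sinα = 53.5
Σc'Δl = 205.0 kN/m; ΣN' = 423.4 kN/m; ΣW sinα = 179.3 kN/m
Resisting = 205.0 + 423.4·tan32.4° = 205.0 + 268.7 = 473.7 kN/m
FS = 473.7 / 179.3 = 2.642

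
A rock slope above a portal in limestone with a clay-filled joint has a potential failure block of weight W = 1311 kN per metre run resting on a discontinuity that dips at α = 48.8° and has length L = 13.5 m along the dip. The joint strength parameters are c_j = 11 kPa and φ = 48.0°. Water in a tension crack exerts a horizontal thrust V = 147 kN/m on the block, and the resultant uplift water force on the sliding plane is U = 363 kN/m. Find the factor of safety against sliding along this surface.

Resolving the block weight along and normal to the plane and applying the Mohr–Coulomb strength on the joint:
N' = W cosα − U − V sinα = 1311·cos48.8° − 363 − 147·sin48.8° = 389.9 kN/m
Driving force T = W sinα + V cosα = 1311·sin48.8° + 147·cos48.8° = 1083.2 kN/m
Resisting force R = c_j·L + N'·tanφ = 11·13.5 + 389.9·tan48.0° = 148.5 + 433.1 = 581.6 kN/m
FS = R / T = 581.6 / 1083.2 = 0.537

FS = 0.54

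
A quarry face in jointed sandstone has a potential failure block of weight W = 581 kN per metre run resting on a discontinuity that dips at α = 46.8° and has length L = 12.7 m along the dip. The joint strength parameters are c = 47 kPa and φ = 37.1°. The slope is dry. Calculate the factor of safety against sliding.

FS = 2.12

Resolving the block weight along and normal to the plane and applying the Mohr–Coulomb strength on the joint:
N' = W cosα = 581·cos46.8° = 397.7 kN/m
Driving force T = W sinα = 581·sin46.8° = 423.5 kN/m
Resisting force R = c·L + N'·tanφ = 47·12.7 + 397.7·tan37.1° = 596.9 + 300.8 = 897.7 kN/m
FS = R / T = 897.7 / 423.5 = 2.120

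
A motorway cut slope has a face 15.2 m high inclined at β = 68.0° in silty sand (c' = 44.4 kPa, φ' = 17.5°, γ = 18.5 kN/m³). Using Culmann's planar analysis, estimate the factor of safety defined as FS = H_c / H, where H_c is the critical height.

FS = 1.53

H_c = (4c'/γ) · sinβ cosφ' / [1 − cos(β − φ')]
    = (4·44.4/18.5) · sin68.0°·cos17.5° / [1 − cos50.5°]
    = 9.600 · 0.8843 / 0.3639 = 23.33 m
FS = H_c / H = 23.33 / 15.2 = 1.535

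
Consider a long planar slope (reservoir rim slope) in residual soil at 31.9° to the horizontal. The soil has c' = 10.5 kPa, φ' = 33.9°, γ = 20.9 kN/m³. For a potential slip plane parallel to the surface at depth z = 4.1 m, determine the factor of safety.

FS = 1.35

For an infinite slope with a slip plane parallel to the surface (no pore pressure): FS = [c' + γz cos²β tanφ'] / [γz sinβ cosβ].
γz = 20.9·4.1 = 85.69 kN/m²
Numerator = 10.5 + 85.69·cos²31.9°·tan33.9° = 10.5 + 85.69·0.7208·0.6720 = 52.002 kPa
Denominator = 85.69·sin31.9°·cos31.9° = 85.69·0.5284·0.8490 = 38.443 kPa
FS = 52.002 / 38.443 = 1.353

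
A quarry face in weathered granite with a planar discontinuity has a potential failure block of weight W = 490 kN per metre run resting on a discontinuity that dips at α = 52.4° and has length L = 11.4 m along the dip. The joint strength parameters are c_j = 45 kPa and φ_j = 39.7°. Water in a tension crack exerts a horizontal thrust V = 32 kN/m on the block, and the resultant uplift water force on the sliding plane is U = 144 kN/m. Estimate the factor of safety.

Resolving the block weight along and normal to the plane and applying the Mohr–Coulomb strength on the joint:
N' = W cosα − U − V sinα = 490·cos52.4° − 144 − 32·sin52.4° = 129.6 kN/m
Driving force T = W sinα + V cosα = 490·sin52.4° + 32·cos52.4° = 407.7 kN/m
Resisting force R = c_j·L + N'·tanφ_j = 45·11.4 + 129.6·tan39.7° = 513.0 + 107.6 = 620.6 kN/m
FS = R / T = 620.6 / 407.7 = 1.522

FS = 1.52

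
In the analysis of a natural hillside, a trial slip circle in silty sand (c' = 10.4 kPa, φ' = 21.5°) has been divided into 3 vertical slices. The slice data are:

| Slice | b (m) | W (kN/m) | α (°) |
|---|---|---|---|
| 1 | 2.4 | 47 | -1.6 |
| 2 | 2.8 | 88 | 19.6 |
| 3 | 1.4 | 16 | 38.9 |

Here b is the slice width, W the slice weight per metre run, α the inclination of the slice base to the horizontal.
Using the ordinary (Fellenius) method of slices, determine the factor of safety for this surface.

Ordinary method of slices: FS = Σ[c'·Δl_i + (W_i cosα_i)·tanφ'] / Σ W_i sinα_i, with Δl_i = b_i / cosα_i.
Slice 1: Δl = 2.4/cos(-1.6°) = 2.401 m; N'_1 = 47·cos(-1.6°) = 47.0; c'Δl = 24.97; W sinα = -1.3
Slice 2: Δl = 2.8/cos19.6° = 2.972 m; N'_2 = 88·cos19.6° = 82.9; c'Δl = 30.91; W sinα = 29.5
Slice 3: Δl = 1.4/cos38.9° = 1.799 m; N'_3 = 16·cos38.9° = 12.5; c'Δl = 18.71; W sinα = 10.0
Σc'Δl = 74.6 kN/m; ΣN' = 142.3 kN/m; ΣW sinα = 38.3 kN/m
Resisting = 74.6 + 142.3·tan21.5° = 74.6 + 56.1 = 130.7 kN/m
FS = 130.7 / 38.3 = 3.415

FS = 3.42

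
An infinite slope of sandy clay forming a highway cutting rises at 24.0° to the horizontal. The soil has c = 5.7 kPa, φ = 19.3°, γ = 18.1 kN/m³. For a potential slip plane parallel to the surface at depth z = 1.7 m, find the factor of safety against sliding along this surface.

For an infinite slope with a slip plane parallel to the surface (no pore pressure): FS = [c + γz cos²β tanφ] / [γz sinβ cosβ].
γz = 18.1·1.7 = 30.77 kN/m²
Numerator = 5.7 + 30.77·cos²24.0°·tan19.3° = 5.7 + 30.77·0.8346·0.3502 = 14.693 kPa
Denominator = 30.77·sin24.0°·cos24.0° = 30.77·0.4067·0.9135 = 11.433 kPa
FS = 14.693 / 11.433 = 1.285

FS = 1.29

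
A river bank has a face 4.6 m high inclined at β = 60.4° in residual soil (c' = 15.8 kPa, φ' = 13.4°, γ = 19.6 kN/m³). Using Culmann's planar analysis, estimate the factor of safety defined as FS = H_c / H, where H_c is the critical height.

FS = 1.86

H_c = (4c'/γ) · sinβ cosφ' / [1 − cos(β − φ')]
    = (4·15.8/19.6) · sin60.4°·cos13.4° / [1 − cos47.0°]
    = 3.224 · 0.8458 / 0.3180 = 8.58 m
FS = H_c / H = 8.58 / 4.6 = 1.864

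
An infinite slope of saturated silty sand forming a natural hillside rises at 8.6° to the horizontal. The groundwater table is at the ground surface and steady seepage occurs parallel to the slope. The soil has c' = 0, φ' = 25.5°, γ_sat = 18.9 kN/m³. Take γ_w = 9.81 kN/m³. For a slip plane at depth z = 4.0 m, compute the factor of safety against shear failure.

With seepage parallel to the slope and the water table at the surface, the effective normal stress on the slip plane uses the buoyant unit weight γ' = γ_sat − γ_w while the driving shear stress uses γ_sat:
FS = [c' + γ' z cos²β tanφ'] / [γ_sat z sinβ cosβ]
(For c' = 0 this reduces to FS = (γ'/γ_sat)·tanφ'/tanβ.)
γ' = 18.9 − 9.81 = 9.09 kN/m³
Numerator = 0.0 + 9.09·4.0·cos²8.6°·tan25.5° = 0.0 + 9.09·4.0·0.9776·0.4770 = 16.955 kPa
Denominator = 18.9·4.0·sin8.6°·cos8.6° = 18.9·4.0·0.1495·0.9888 = 11.178 kPa
FS = 16.955 / 11.178 = 1.517

FS = 1.52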